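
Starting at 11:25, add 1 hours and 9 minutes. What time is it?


12:34

Start: 685 minutes from midnight
Add: 69 minutes
Total: 754 minutes
Hours: 754 ÷ 60 = 12 remainder 34


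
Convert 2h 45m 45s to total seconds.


9945 seconds

Hours: 2 × 3600 = 7200
Minutes: 45 × 60 = 2700
Seconds: 45
Total = 7200 + 2700 + 45 = 9945


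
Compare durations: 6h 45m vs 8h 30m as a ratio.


Duration 1: 405 minutes
Duration 2: 510 minutes
Ratio = 405:510
GCD = 15
Simplified = 27:34
As a decimal: 27/34 ≈ 0.79

27:34 (0.79)


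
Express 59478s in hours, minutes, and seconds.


16h 31m 18s

Hours: 59478 ÷ 3600 = 16 remainder 1878
Minutes: 1878 ÷ 60 = 31 remainder 18
Seconds: 18


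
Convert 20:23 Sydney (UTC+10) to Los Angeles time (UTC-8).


Time difference = UTC-8 - UTC+10 = -18 hours
New hour = (20 -18) mod 24
= 2 mod 24 = 2
Minutes unchanged → 02:23

02:23


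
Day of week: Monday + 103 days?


Saturday

Start: Monday (index 0)
(0 + 103) mod 7
= 103 mod 7
= 5
Index 5 → Saturday


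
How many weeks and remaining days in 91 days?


13 weeks 0 days

Weeks: 91 ÷ 7 = 13 remainder 0


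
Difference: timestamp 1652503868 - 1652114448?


Difference = 1652503868 - 1652114448 = 389420 seconds
In hours: 389420 / 3600 ≈ 108.2
In days: 389420 / 86400 ≈ 4.51

389420 seconds (108.2 hours / 4.51 days)


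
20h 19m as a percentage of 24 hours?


0.8465 (84.65%)

Total minutes: 20×60 + 19 = 1219
Day = 24×60 = 1440 minutes
Fraction = 1219/1440 ≈ 0.8465
As a percentage: 1219/1440 × 100 ≈ 84.65%


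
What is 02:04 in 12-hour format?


Hour: 2
2 < 12 → AM

2:04 AM


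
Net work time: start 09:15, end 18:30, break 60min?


Total time = (18×60+30) - (9×60+15)
= 1110 - 555 = 555 min
Minus break: 555 - 60 = 495 min
= 8h 15m

8h 15m (495 minutes)


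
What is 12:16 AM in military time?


00:16

Input: 12:16 AM
12 AM → 00 (midnight)


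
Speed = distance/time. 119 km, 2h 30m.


47.6 km/h

Distance: 119 km
Time: 2h 30m = 150 min = 150/60 = 5/2 hours
Speed = 119 ÷ (5/2) = 119 × 2 / 5 = 238/5 = 47.6 km/h


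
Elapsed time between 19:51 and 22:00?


2h 9m

End time in minutes: 22×60 + 0 = 1320
Start time in minutes: 19×60 + 51 = 1191
Difference = 1320 - 1191 = 129 minutes
= 2 hours 9 minutes


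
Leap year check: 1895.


Rules: divisible by 4 AND (not by 100 OR by 400)
1895 ÷ 4 = 473 remainder 3 → not divisible by 4
Not divisible by 4 → not a leap year

No


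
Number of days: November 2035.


30 days

Month: November (month 11)
November has 30 days


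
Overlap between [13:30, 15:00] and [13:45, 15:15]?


75 minutes

Meeting A: 810-900 (in minutes from midnight)
Meeting B: 825-915
Overlap start = max(810, 825) = 825
Overlap end = min(900, 915) = 900
Overlap = max(0, 900 - 825) = 75 min


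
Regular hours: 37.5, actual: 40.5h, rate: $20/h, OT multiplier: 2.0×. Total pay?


Regular: 37.5h × $20 = $750.00
Overtime: 40.5 - 37.5 = 3.0h
OT pay: 3.0h × $20 × 2.0 = $120.00
Total = $750.00 + $120.00 = $870.00

$870.00


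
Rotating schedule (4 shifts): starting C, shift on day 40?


Shifts: A, B, C, D
Start: C (index 2)
Day 40: (2 + 40 - 1) mod 4
= 41 mod 4
= 1
Index 1 → shift B

Shift B


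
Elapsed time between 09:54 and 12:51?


End time in minutes: 12×60 + 51 = 771
Start time in minutes: 9×60 + 54 = 594
Difference = 771 - 594 = 177 minutes
= 2 hours 57 minutes

2h 57m


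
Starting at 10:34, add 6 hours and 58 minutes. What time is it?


17:32

Start: 634 minutes from midnight
Add: 418 minutes
Total: 1052 minutes
Hours: 1052 ÷ 60 = 17 remainder 32


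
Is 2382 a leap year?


Rules: divisible by 4 AND (not by 100 OR by 400)
2382 ÷ 4 = 595 remainder 2 → not divisible by 4
Not divisible by 4 → not a leap year

No


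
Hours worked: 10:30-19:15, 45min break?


Total time = (19×60+15) - (10×60+30)
= 1155 - 630 = 525 min
Minus break: 525 - 45 = 480 min
= 8h 0m

8h 0m (480 minutes)


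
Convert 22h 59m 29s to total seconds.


Hours: 22 × 3600 = 79200
Minutes: 59 × 60 = 3540
Seconds: 29
Total = 79200 + 3540 + 29 = 82769

82769 seconds


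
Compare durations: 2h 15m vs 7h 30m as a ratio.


Duration 1: 135 minutes
Duration 2: 450 minutes
Ratio = 135:450
GCD = 45
Simplified = 3:10
As a decimal: 3/10 = 0.30

3:10 (0.30)


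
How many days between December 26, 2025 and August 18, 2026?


From December 26, 2025 to August 18, 2026
Rest of December 2025: 31 - 26 = 5
Full months: January 31, February 2026 28, March 31, April 30, May 31, June 30, July 31
Days into August 2026: 18
Total = 5 + 31 + 28 + 31 + 30 + 31 + 30 + 31 + 18 = 235 days

235 days


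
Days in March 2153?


Month: March (month 3)
March has 31 days

31 days


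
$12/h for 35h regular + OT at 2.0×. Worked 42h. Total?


$588.00

Regular: 35h × $12 = $420.00
Overtime: 42 - 35 = 7h
OT pay: 7h × $12 × 2.0 = $168.00
Total = $420.00 + $168.00 = $588.00


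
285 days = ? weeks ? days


Weeks: 285 ÷ 7 = 40 remainder 5

40 weeks 5 days


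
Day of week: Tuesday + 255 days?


Friday

Start: Tuesday (index 1)
(1 + 255) mod 7
= 256 mod 7
= 4
Index 4 → Friday


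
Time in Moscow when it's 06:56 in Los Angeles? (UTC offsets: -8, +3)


Time difference = UTC+3 - UTC-8 = +11 hours
New hour = (6 + 11) mod 24
= 17 mod 24 = 17
Minutes unchanged → 17:56

17:56


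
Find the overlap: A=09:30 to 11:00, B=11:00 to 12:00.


Meeting A: 570-660 (in minutes from midnight)
Meeting B: 660-720
Overlap start = max(570, 660) = 660
Overlap end = min(660, 720) = 660
Overlap = max(0, 660 - 660) = 0 min

0 minutes


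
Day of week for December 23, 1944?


Saturday

Zeller's congruence:
q=23, m=12, k=44, j=19
h = (23 + ⌊13×13/5⌋ + 44 + ⌊44/4⌋ + ⌊19/4⌋ - 2×19) mod 7
= (23 + 33 + 44 + 11 + 4 - 38) mod 7
= 77 mod 7 = 0
h=0 → Saturday


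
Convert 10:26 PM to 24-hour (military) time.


Input: 10:26 PM
PM: 10 + 12 = 22

22:26


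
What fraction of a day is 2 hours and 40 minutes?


Total minutes: 2×60 + 40 = 160
Day = 24×60 = 1440 minutes
Fraction = 160/1440 ≈ 0.1111
As a percentage: 160/1440 × 100 ≈ 11.11%

0.1111 (11.11%)


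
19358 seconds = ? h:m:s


5h 22m 38s

Hours: 19358 ÷ 3600 = 5 remainder 1358
Minutes: 1358 ÷ 60 = 22 remainder 38
Seconds: 38


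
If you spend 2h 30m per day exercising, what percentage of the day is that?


Time: 150 minutes
Day: 1440 minutes
Percentage = (150/1440) × 100 ≈ 10.4%

10.4%


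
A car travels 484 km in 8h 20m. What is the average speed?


Distance: 484 km
Time: 8h 20m = 500 min = 500/60 = 25/3 hours
Speed = 484 ÷ (25/3) = 484 × 3 / 25 = 1452/25 ≈ 58.1 km/h

58.1 km/h


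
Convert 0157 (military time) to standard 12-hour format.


1:57 AM

Hour: 1
1 < 12 → AM


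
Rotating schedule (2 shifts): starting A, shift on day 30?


Shifts: A, B
Start: A (index 0)
Day 30: (0 + 30 - 1) mod 2
= 29 mod 2
= 1
Index 1 → shift B

Shift B


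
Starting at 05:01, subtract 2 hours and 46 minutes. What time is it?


02:15

Start: 301 minutes from midnight
Subtract: 166 minutes
Remaining: 301 - 166 = 135
Hours: 2, Minutes: 15


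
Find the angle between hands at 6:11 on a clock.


119.5°

Hour hand = 6×30 + 11×0.5 = 185.5°
Minute hand = 11×6 = 66°
Difference = |185.5 - 66| = 119.5°


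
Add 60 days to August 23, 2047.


October 22, 2047

Start: August 23, 2047
Add 60 days
August 23 → September 1: 31 - 23 + 1 = 9 days (60 - 9 = 51 left)
September 1 → October 1: 30 - 1 + 1 = 30 days (51 - 30 = 21 left)
October 1 + 21 = October 22, 2047


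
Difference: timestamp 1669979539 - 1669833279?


146260 seconds (40.6 hours / 1.69 days)

Difference = 1669979539 - 1669833279 = 146260 seconds
In hours: 146260 / 3600 ≈ 40.6
In days: 146260 / 86400 ≈ 1.69


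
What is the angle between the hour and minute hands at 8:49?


29.5°

Hour hand = 8×30 + 49×0.5 = 264.5°
Minute hand = 49×6 = 294°
Difference = |264.5 - 294| = 29.5°


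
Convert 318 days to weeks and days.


45 weeks 3 days

Weeks: 318 ÷ 7 = 45 remainder 3


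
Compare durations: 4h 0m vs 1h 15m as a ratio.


Duration 1: 240 minutes
Duration 2: 75 minutes
Ratio = 240:75
GCD = 15
Simplified = 16:5
As a decimal: 16/5 = 3.20

16:5 (3.20)


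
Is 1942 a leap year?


Rules: divisible by 4 AND (not by 100 OR by 400)
1942 ÷ 4 = 485 remainder 2 → not divisible by 4
Not divisible by 4 → not a leap year

No


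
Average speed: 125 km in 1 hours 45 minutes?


71.4 km/h

Distance: 125 km
Time: 1h 45m = 105 min = 105/60 = 7/4 hours
Speed = 125 ÷ (7/4) = 125 × 4 / 7 = 500/7 ≈ 71.4 km/h


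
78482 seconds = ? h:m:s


Hours: 78482 ÷ 3600 = 21 remainder 2882
Minutes: 2882 ÷ 60 = 48 remainder 2
Seconds: 2

21h 48m 2s


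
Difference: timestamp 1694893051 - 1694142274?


750777 seconds (208.5 hours / 8.69 days)

Difference = 1694893051 - 1694142274 = 750777 seconds
In hours: 750777 / 3600 ≈ 208.5
In days: 750777 / 86400 ≈ 8.69


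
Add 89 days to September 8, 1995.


December 6, 1995

Start: September 8, 1995
Add 89 days
September 8 → October 1: 30 - 8 + 1 = 23 days (89 - 23 = 66 left)
October 1 → November 1: 31 - 1 + 1 = 31 days (66 - 31 = 35 left)
November 1 → December 1: 30 - 1 + 1 = 30 days (35 - 30 = 5 left)
December 1 + 5 = December 6, 1995


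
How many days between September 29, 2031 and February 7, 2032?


From September 29, 2031 to February 7, 2032
Rest of September 2031: 30 - 29 = 1
Full months: October 31, November 30, December 31, January 31
Days into February 2032: 7
Total = 1 + 31 + 30 + 31 + 31 + 7 = 131 days

131 days


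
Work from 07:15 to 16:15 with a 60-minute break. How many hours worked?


8h 0m (480 minutes)

Total time = (16×60+15) - (7×60+15)
= 975 - 435 = 540 min
Minus break: 540 - 60 = 480 min
= 8h 0m


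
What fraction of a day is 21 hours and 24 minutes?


0.8917 (89.17%)

Total minutes: 21×60 + 24 = 1284
Day = 24×60 = 1440 minutes
Fraction = 1284/1440 ≈ 0.8917
As a percentage: 1284/1440 × 100 ≈ 89.17%


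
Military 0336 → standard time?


Hour: 3
3 < 12 → AM

3:36 AM


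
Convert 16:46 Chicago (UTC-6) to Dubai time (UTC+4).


Time difference = UTC+4 - UTC-6 = +10 hours
New hour = (16 + 10) mod 24
= 26 mod 24 = 2
Minutes unchanged → 02:46; 26 ≥ 24 → next day

02:46 (next day)


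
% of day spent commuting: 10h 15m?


42.7%

Time: 615 minutes
Day: 1440 minutes
Percentage = (615/1440) × 100 ≈ 42.7%


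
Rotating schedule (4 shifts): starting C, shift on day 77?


Shift C

Shifts: A, B, C, D
Start: C (index 2)
Day 77: (2 + 77 - 1) mod 4
= 78 mod 4
= 2
Index 2 → shift C


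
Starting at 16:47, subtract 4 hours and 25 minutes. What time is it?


Start: 1007 minutes from midnight
Subtract: 265 minutes
Remaining: 1007 - 265 = 742
Hours: 12, Minutes: 22

12:22


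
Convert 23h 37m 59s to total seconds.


85079 seconds

Hours: 23 × 3600 = 82800
Minutes: 37 × 60 = 2220
Seconds: 59
Total = 82800 + 2220 + 59 = 85079


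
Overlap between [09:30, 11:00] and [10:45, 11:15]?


15 minutes

Meeting A: 570-660 (in minutes from midnight)
Meeting B: 645-675
Overlap start = max(570, 645) = 645
Overlap end = min(660, 675) = 660
Overlap = max(0, 660 - 645) = 15 min


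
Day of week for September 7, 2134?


Zeller's congruence:
q=7, m=9, k=34, j=21
h = (7 + ⌊13×10/5⌋ + 34 + ⌊34/4⌋ + ⌊21/4⌋ - 2×21) mod 7
= (7 + 26 + 34 + 8 + 5 - 42) mod 7
= 38 mod 7 = 3
h=3 → Tuesday

Tuesday


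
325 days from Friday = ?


Start: Friday (index 4)
(4 + 325) mod 7
= 329 mod 7
= 0
Index 0 → Monday

Monday


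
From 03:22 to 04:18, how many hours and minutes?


End time in minutes: 4×60 + 18 = 258
Start time in minutes: 3×60 + 22 = 202
Difference = 258 - 202 = 56 minutes
= 0 hours 56 minutes

0h 56m


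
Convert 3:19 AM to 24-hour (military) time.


03:19

Input: 3:19 AM
AM hour stays: 3


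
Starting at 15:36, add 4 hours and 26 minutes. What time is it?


20:02

Start: 936 minutes from midnight
Add: 266 minutes
Total: 1202 minutes
Hours: 1202 ÷ 60 = 20 remainder 2


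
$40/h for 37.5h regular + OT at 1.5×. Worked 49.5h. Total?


$2220.00

Regular: 37.5h × $40 = $1500.00
Overtime: 49.5 - 37.5 = 12.0h
OT pay: 12.0h × $40 × 1.5 = $720.00
Total = $1500.00 + $720.00 = $2220.00


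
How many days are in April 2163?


Month: April (month 4)
April has 30 days

30 days


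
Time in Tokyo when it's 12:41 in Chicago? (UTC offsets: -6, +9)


03:41 (next day)

Time difference = UTC+9 - UTC-6 = +15 hours
New hour = (12 + 15) mod 24
= 27 mod 24 = 3
Minutes unchanged → 03:41; 27 ≥ 24 → next day


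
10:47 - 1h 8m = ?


Start: 647 minutes from midnight
Subtract: 68 minutes
Remaining: 647 - 68 = 579
Hours: 9, Minutes: 39

09:39


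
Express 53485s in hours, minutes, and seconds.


14h 51m 25s

Hours: 53485 ÷ 3600 = 14 remainder 3085
Minutes: 3085 ÷ 60 = 51 remainder 25
Seconds: 25


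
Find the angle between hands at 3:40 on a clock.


Hour hand = 3×30 + 40×0.5 = 110.0°
Minute hand = 40×6 = 240°
Difference = |110.0 - 240| = 130.0°

130.0°


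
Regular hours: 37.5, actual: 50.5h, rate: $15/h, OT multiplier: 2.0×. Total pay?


$952.50

Regular: 37.5h × $15 = $562.50
Overtime: 50.5 - 37.5 = 13.0h
OT pay: 13.0h × $15 × 2.0 = $390.00
Total = $562.50 + $390.00 = $952.50


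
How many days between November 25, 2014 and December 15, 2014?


From November 25, 2014 to December 15, 2014
Rest of November 2014: 30 - 25 = 5
Days into December 2014: 15
Total = 5 + 15 = 20 days

20 days


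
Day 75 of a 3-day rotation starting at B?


Shifts: A, B, C
Start: B (index 1)
Day 75: (1 + 75 - 1) mod 3
= 75 mod 3
= 0
Index 0 → shift A

Shift A


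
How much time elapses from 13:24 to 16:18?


2h 54m

End time in minutes: 16×60 + 18 = 978
Start time in minutes: 13×60 + 24 = 804
Difference = 978 - 804 = 174 minutes
= 2 hours 54 minutes


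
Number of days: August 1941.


31 days

Month: August (month 8)
August has 31 days


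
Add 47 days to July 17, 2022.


September 2, 2022

Start: July 17, 2022
Add 47 days
July 17 → August 1: 31 - 17 + 1 = 15 days (47 - 15 = 32 left)
August 1 → September 1: 31 - 1 + 1 = 31 days (32 - 31 = 1 left)
September 1 + 1 = September 2, 2022


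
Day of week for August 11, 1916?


Zeller's congruence:
q=11, m=8, k=16, j=19
h = (11 + ⌊13×9/5⌋ + 16 + ⌊16/4⌋ + ⌊19/4⌋ - 2×19) mod 7
= (11 + 23 + 16 + 4 + 4 - 38) mod 7
= 20 mod 7 = 6
h=6 → Friday

Friday


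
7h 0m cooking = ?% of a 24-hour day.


Time: 420 minutes
Day: 1440 minutes
Percentage = (420/1440) × 100 ≈ 29.2%

29.2%


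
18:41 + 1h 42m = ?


20:23

Start: 1121 minutes from midnight
Add: 102 minutes
Total: 1223 minutes
Hours: 1223 ÷ 60 = 20 remainder 23


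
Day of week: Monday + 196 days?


Start: Monday (index 0)
(0 + 196) mod 7
= 196 mod 7
= 0
Index 0 → Monday

Monday


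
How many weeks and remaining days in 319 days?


45 weeks 4 days

Weeks: 319 ÷ 7 = 45 remainder 4


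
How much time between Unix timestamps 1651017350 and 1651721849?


704499 seconds (195.7 hours / 8.15 days)

Difference = 1651721849 - 1651017350 = 704499 seconds
In hours: 704499 / 3600 ≈ 195.7
In days: 704499 / 86400 ≈ 8.15


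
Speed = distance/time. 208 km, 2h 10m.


Distance: 208 km
Time: 2h 10m = 130 min = 130/60 = 13/6 hours
Speed = 208 ÷ (13/6) = 208 × 6 / 13 = 1248/13 = 96.0 km/h

96.0 km/h


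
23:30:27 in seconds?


84627 seconds

Hours: 23 × 3600 = 82800
Minutes: 30 × 60 = 1800
Seconds: 27
Total = 82800 + 1800 + 27 = 84627


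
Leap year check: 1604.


Rules: divisible by 4 AND (not by 100 OR by 400)
1604 ÷ 4 = 401 exactly → divisible by 4
1604 ÷ 100 = 16 remainder 4 → not divisible by 100
Divisible by 4 but not by 100 → leap year

Yes


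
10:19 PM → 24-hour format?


Input: 10:19 PM
PM: 10 + 12 = 22

22:19


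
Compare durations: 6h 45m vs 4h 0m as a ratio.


Duration 1: 405 minutes
Duration 2: 240 minutes
Ratio = 405:240
GCD = 15
Simplified = 27:16
As a decimal: 27/16 ≈ 1.69

27:16 (1.69)


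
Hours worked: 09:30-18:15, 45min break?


Total time = (18×60+15) - (9×60+30)
= 1095 - 570 = 525 min
Minus break: 525 - 45 = 480 min
= 8h 0m

8h 0m (480 minutes)


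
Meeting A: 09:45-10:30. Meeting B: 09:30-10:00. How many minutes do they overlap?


Meeting A: 585-630 (in minutes from midnight)
Meeting B: 570-600
Overlap start = max(585, 570) = 585
Overlap end = min(630, 600) = 600
Overlap = max(0, 600 - 585) = 15 min

15 minutes


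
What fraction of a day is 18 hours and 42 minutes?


Total minutes: 18×60 + 42 = 1122
Day = 24×60 = 1440 minutes
Fraction = 1122/1440 ≈ 0.7792
As a percentage: 1122/1440 × 100 ≈ 77.92%

0.7792 (77.92%)


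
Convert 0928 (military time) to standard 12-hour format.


Hour: 9
9 < 12 → AM

9:28 AM


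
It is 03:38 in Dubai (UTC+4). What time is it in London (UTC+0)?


Time difference = UTC+0 - UTC+4 = -4 hours
New hour = (3 -4) mod 24
= -1 mod 24 = 23
Minutes unchanged → 23:38; -1 < 0 → previous day

23:38 (previous day)


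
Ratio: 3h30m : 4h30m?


Duration 1: 210 minutes
Duration 2: 270 minutes
Ratio = 210:270
GCD = 30
Simplified = 7:9
As a decimal: 7/9 ≈ 0.78

7:9 (0.78)


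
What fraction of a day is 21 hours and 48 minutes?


0.9083 (90.83%)

Total minutes: 21×60 + 48 = 1308
Day = 24×60 = 1440 minutes
Fraction = 1308/1440 ≈ 0.9083
As a percentage: 1308/1440 × 100 ≈ 90.83%


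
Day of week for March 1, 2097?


Zeller's congruence:
q=1, m=3, k=97, j=20
h = (1 + ⌊13×4/5⌋ + 97 + ⌊97/4⌋ + ⌊20/4⌋ - 2×20) mod 7
= (1 + 10 + 97 + 24 + 5 - 40) mod 7
= 97 mod 7 = 6
h=6 → Friday

Friday


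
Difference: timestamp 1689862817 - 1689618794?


244023 seconds (67.8 hours / 2.82 days)

Difference = 1689862817 - 1689618794 = 244023 seconds
In hours: 244023 / 3600 ≈ 67.8
In days: 244023 / 86400 ≈ 2.82


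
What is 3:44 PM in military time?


Input: 3:44 PM
PM: 3 + 12 = 15

15:44


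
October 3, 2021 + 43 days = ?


Start: October 3, 2021
Add 43 days
October 3 → November 1: 31 - 3 + 1 = 29 days (43 - 29 = 14 left)
November 1 + 14 = November 15, 2021

November 15, 2021


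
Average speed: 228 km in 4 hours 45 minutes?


Distance: 228 km
Time: 4h 45m = 285 min = 285/60 = 19/4 hours
Speed = 228 ÷ (19/4) = 228 × 4 / 19 = 912/19 = 48.0 km/h

48.0 km/h


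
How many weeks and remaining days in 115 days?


Weeks: 115 ÷ 7 = 16 remainder 3

16 weeks 3 days


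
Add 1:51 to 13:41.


15:32

Start: 821 minutes from midnight
Add: 111 minutes
Total: 932 minutes
Hours: 932 ÷ 60 = 15 remainder 32


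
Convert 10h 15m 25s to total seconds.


Hours: 10 × 3600 = 36000
Minutes: 15 × 60 = 900
Seconds: 25
Total = 36000 + 900 + 25 = 36925

36925 seconds


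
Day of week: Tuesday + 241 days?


Start: Tuesday (index 1)
(1 + 241) mod 7
= 242 mod 7
= 4
Index 4 → Friday

Friday


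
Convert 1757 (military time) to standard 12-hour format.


Hour: 17
17 - 12 = 5 → PM

5:57 PM


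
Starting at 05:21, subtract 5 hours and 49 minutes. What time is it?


23:32

Start: 321 minutes from midnight
Subtract: 349 minutes
Remaining: 321 - 349 = -28
Negative → add 24×60 = 1412
Hours: 23, Minutes: 32


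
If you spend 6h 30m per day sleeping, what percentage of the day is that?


27.1%

Time: 390 minutes
Day: 1440 minutes
Percentage = (390/1440) × 100 ≈ 27.1%


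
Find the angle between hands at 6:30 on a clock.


Hour hand = 6×30 + 30×0.5 = 195.0°
Minute hand = 30×6 = 180°
Difference = |195.0 - 180| = 15.0°

15.0°


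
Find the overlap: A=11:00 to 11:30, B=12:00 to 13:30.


Meeting A: 660-690 (in minutes from midnight)
Meeting B: 720-810
Overlap start = max(660, 720) = 720
Overlap end = min(690, 810) = 690
Overlap = max(0, 690 - 720) = 0 min

0 minutes


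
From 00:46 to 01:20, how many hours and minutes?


End time in minutes: 1×60 + 20 = 80
Start time in minutes: 0×60 + 46 = 46
Difference = 80 - 46 = 34 minutes
= 0 hours 34 minutes

0h 34m


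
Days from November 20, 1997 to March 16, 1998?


116 days

From November 20, 1997 to March 16, 1998
Rest of November 1997: 30 - 20 = 10
Full months: December 31, January 31, February 1998 28
Days into March 1998: 16
Total = 10 + 31 + 31 + 28 + 16 = 116 days


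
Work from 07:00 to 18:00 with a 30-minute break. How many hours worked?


Total time = (18×60+0) - (7×60+0)
= 1080 - 420 = 660 min
Minus break: 660 - 30 = 630 min
= 10h 30m

10h 30m (630 minutes)


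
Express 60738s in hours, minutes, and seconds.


Hours: 60738 ÷ 3600 = 16 remainder 3138
Minutes: 3138 ÷ 60 = 52 remainder 18
Seconds: 18

16h 52m 18s


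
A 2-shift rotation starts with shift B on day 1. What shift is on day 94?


Shift A

Shifts: A, B
Start: B (index 1)
Day 94: (1 + 94 - 1) mod 2
= 94 mod 2
= 0
Index 0 → shift A


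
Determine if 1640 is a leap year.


Rules: divisible by 4 AND (not by 100 OR by 400)
1640 ÷ 4 = 410 exactly → divisible by 4
1640 ÷ 100 = 16 remainder 40 → not divisible by 100
Divisible by 4 but not by 100 → leap year

Yes


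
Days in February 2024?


Month: February (month 2)
February: 28 or 29 (leap year)
2024 leap year? Yes

29 days


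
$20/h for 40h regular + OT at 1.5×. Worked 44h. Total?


$920.00

Regular: 40h × $20 = $800.00
Overtime: 44 - 40 = 4h
OT pay: 4h × $20 × 1.5 = $120.00
Total = $800.00 + $120.00 = $920.00


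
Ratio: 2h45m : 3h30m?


11:14 (0.79)

Duration 1: 165 minutes
Duration 2: 210 minutes
Ratio = 165:210
GCD = 15
Simplified = 11:14
As a decimal: 11/14 ≈ 0.79


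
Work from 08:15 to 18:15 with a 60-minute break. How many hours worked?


Total time = (18×60+15) - (8×60+15)
= 1095 - 495 = 600 min
Minus break: 600 - 60 = 540 min
= 9h 0m

9h 0m (540 minutes)


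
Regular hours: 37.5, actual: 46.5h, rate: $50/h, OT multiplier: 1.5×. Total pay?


Regular: 37.5h × $50 = $1875.00
Overtime: 46.5 - 37.5 = 9.0h
OT pay: 9.0h × $50 × 1.5 = $675.00
Total = $1875.00 + $675.00 = $2550.00

$2550.00


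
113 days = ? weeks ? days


Weeks: 113 ÷ 7 = 16 remainder 1

16 weeks 1 days


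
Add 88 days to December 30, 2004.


March 28, 2005

Start: December 30, 2004
Add 88 days
December 30 → January 1: 31 - 30 + 1 = 2 days (88 - 2 = 86 left)
January 1 → February 1: 31 - 1 + 1 = 31 days (86 - 31 = 55 left)
February 1 → March 1: 28 - 1 + 1 = 28 days (55 - 28 = 27 left)
March 1 + 27 = March 28, 2005


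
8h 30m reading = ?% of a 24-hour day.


Time: 510 minutes
Day: 1440 minutes
Percentage = (510/1440) × 100 ≈ 35.4%

35.4%


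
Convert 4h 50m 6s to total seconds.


Hours: 4 × 3600 = 14400
Minutes: 50 × 60 = 3000
Seconds: 6
Total = 14400 + 3000 + 6 = 17406

17406 seconds


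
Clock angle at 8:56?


Hour hand = 8×30 + 56×0.5 = 268.0°
Minute hand = 56×6 = 336°
Difference = |268.0 - 336| = 68.0°

68.0°


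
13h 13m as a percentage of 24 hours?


0.5507 (55.07%)

Total minutes: 13×60 + 13 = 793
Day = 24×60 = 1440 minutes
Fraction = 793/1440 ≈ 0.5507
As a percentage: 793/1440 × 100 ≈ 55.07%


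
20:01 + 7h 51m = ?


03:52 (next day)

Start: 1201 minutes from midnight
Add: 471 minutes
Total: 1672 minutes
Hours: 1672 ÷ 60 = 27 remainder 52
27 ≥ 24 → 27 - 24 = 3 (next day)


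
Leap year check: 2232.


Yes

Rules: divisible by 4 AND (not by 100 OR by 400)
2232 ÷ 4 = 558 exactly → divisible by 4
2232 ÷ 100 = 22 remainder 32 → not divisible by 100
Divisible by 4 but not by 100 → leap year


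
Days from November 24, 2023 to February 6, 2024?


From November 24, 2023 to February 6, 2024
Rest of November 2023: 30 - 24 = 6
Full months: December 31, January 31
Days into February 2024: 6
Total = 6 + 31 + 31 + 6 = 74 days

74 days


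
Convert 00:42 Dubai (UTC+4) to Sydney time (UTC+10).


Time difference = UTC+10 - UTC+4 = +6 hours
New hour = (0 + 6) mod 24
= 6 mod 24 = 6
Minutes unchanged → 06:42

06:42


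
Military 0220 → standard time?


2:20 AM

Hour: 2
2 < 12 → AM


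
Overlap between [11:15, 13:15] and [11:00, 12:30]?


Meeting A: 675-795 (in minutes from midnight)
Meeting B: 660-750
Overlap start = max(675, 660) = 675
Overlap end = min(795, 750) = 750
Overlap = max(0, 750 - 675) = 75 min

75 minutes


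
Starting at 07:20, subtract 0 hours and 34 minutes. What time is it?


Start: 440 minutes from midnight
Subtract: 34 minutes
Remaining: 440 - 34 = 406
Hours: 6, Minutes: 46

06:46


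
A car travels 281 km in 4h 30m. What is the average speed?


Distance: 281 km
Time: 4h 30m = 270 min = 270/60 = 9/2 hours
Speed = 281 ÷ (9/2) = 281 × 2 / 9 = 562/9 ≈ 62.4 km/h

62.4 km/h


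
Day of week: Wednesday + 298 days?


Start: Wednesday (index 2)
(2 + 298) mod 7
= 300 mod 7
= 6
Index 6 → Sunday

Sunday


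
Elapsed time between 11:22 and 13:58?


End time in minutes: 13×60 + 58 = 838
Start time in minutes: 11×60 + 22 = 682
Difference = 838 - 682 = 156 minutes
= 2 hours 36 minutes

2h 36m


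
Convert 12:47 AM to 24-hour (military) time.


00:47

Input: 12:47 AM
12 AM → 00 (midnight)


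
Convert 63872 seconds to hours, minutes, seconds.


17h 44m 32s

Hours: 63872 ÷ 3600 = 17 remainder 2672
Minutes: 2672 ÷ 60 = 44 remainder 32
Seconds: 32


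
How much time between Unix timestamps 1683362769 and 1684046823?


Difference = 1684046823 - 1683362769 = 684054 seconds
In hours: 684054 / 3600 ≈ 190.0
In days: 684054 / 86400 ≈ 7.92

684054 seconds (190.0 hours / 7.92 days)


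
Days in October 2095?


31 days

Month: October (month 10)
October has 31 days


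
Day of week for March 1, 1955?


Zeller's congruence:
q=1, m=3, k=55, j=19
h = (1 + ⌊13×4/5⌋ + 55 + ⌊55/4⌋ + ⌊19/4⌋ - 2×19) mod 7
= (1 + 10 + 55 + 13 + 4 - 38) mod 7
= 45 mod 7 = 3
h=3 → Tuesday

Tuesday


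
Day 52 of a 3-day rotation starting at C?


Shifts: A, B, C
Start: C (index 2)
Day 52: (2 + 52 - 1) mod 3
= 53 mod 3
= 2
Index 2 → shift C

Shift C


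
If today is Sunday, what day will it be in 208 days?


Start: Sunday (index 6)
(6 + 208) mod 7
= 214 mod 7
= 4
Index 4 → Friday

Friday


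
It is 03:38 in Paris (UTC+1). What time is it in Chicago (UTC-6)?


20:38 (previous day)

Time difference = UTC-6 - UTC+1 = -7 hours
New hour = (3 -7) mod 24
= -4 mod 24 = 20
Minutes unchanged → 20:38; -4 < 0 → previous day


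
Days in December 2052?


Month: December (month 12)
December has 31 days

31 days


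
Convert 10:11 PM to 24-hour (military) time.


Input: 10:11 PM
PM: 10 + 12 = 22

22:11


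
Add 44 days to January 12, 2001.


February 25, 2001

Start: January 12, 2001
Add 44 days
January 12 → February 1: 31 - 12 + 1 = 20 days (44 - 20 = 24 left)
February 1 + 24 = February 25, 2001


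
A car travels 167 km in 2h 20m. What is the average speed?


71.6 km/h

Distance: 167 km
Time: 2h 20m = 140 min = 140/60 = 7/3 hours
Speed = 167 ÷ (7/3) = 167 × 3 / 7 = 501/7 ≈ 71.6 km/h


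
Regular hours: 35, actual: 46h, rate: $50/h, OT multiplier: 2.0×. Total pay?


Regular: 35h × $50 = $1750.00
Overtime: 46 - 35 = 11h
OT pay: 11h × $50 × 2.0 = $1100.00
Total = $1750.00 + $1100.00 = $2850.00

$2850.00


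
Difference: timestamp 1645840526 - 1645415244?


425282 seconds (118.1 hours / 4.92 days)

Difference = 1645840526 - 1645415244 = 425282 seconds
In hours: 425282 / 3600 ≈ 118.1
In days: 425282 / 86400 ≈ 4.92


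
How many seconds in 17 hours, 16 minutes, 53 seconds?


62213 seconds

Hours: 17 × 3600 = 61200
Minutes: 16 × 60 = 960
Seconds: 53
Total = 61200 + 960 + 53 = 62213


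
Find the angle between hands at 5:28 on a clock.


Hour hand = 5×30 + 28×0.5 = 164.0°
Minute hand = 28×6 = 168°
Difference = |164.0 - 168| = 4.0°

4.0°


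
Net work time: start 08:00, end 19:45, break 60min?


Total time = (19×60+45) - (8×60+0)
= 1185 - 480 = 705 min
Minus break: 705 - 60 = 645 min
= 10h 45m

10h 45m (645 minutes)


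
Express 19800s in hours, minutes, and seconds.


Hours: 19800 ÷ 3600 = 5 remainder 1800
Minutes: 1800 ÷ 60 = 30 remainder 0
Seconds: 0

5h 30m 0s


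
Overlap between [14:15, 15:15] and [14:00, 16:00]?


60 minutes

Meeting A: 855-915 (in minutes from midnight)
Meeting B: 840-960
Overlap start = max(855, 840) = 855
Overlap end = min(915, 960) = 915
Overlap = max(0, 915 - 855) = 60 min


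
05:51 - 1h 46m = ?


Start: 351 minutes from midnight
Subtract: 106 minutes
Remaining: 351 - 106 = 245
Hours: 4, Minutes: 5

04:05


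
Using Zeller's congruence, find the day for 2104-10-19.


Sunday

Zeller's congruence:
q=19, m=10, k=4, j=21
h = (19 + ⌊13×11/5⌋ + 4 + ⌊4/4⌋ + ⌊21/4⌋ - 2×21) mod 7
= (19 + 28 + 4 + 1 + 5 - 42) mod 7
= 15 mod 7 = 1
h=1 → Sunday


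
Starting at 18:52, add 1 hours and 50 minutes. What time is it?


20:42

Start: 1132 minutes from midnight
Add: 110 minutes
Total: 1242 minutes
Hours: 1242 ÷ 60 = 20 remainder 42


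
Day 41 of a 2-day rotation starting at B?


Shifts: A, B
Start: B (index 1)
Day 41: (1 + 41 - 1) mod 2
= 41 mod 2
= 1
Index 1 → shift B

Shift B


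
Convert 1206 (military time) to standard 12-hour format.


12:06 PM

Hour: 12
12 → 12 PM (noon)


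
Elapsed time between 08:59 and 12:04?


3h 5m

End time in minutes: 12×60 + 4 = 724
Start time in minutes: 8×60 + 59 = 539
Difference = 724 - 539 = 185 minutes
= 3 hours 5 minutes


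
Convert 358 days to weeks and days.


Weeks: 358 ÷ 7 = 51 remainder 1

51 weeks 1 days


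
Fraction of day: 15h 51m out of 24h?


0.6604 (66.04%)

Total minutes: 15×60 + 51 = 951
Day = 24×60 = 1440 minutes
Fraction = 951/1440 ≈ 0.6604
As a percentage: 951/1440 × 100 ≈ 66.04%


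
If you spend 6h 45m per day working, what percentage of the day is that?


Time: 405 minutes
Day: 1440 minutes
Percentage = (405/1440) × 100 ≈ 28.1%

28.1%


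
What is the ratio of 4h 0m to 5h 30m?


8:11 (0.73)

Duration 1: 240 minutes
Duration 2: 330 minutes
Ratio = 240:330
GCD = 30
Simplified = 8:11
As a decimal: 8/11 ≈ 0.73


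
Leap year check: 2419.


No

Rules: divisible by 4 AND (not by 100 OR by 400)
2419 ÷ 4 = 604 remainder 3 → not divisible by 4
Not divisible by 4 → not a leap year


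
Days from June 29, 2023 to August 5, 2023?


37 days

From June 29, 2023 to August 5, 2023
Rest of June 2023: 30 - 29 = 1
Full months: July 31
Days into August 2023: 5
Total = 1 + 31 + 5 = 37 days


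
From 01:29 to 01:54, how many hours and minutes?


0h 25m

End time in minutes: 1×60 + 54 = 114
Start time in minutes: 1×60 + 29 = 89
Difference = 114 - 89 = 25 minutes
= 0 hours 25 minutes


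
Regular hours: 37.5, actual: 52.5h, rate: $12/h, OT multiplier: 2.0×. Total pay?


Regular: 37.5h × $12 = $450.00
Overtime: 52.5 - 37.5 = 15.0h
OT pay: 15.0h × $12 × 2.0 = $360.00
Total = $450.00 + $360.00 = $810.00

$810.00


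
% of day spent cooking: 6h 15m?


Time: 375 minutes
Day: 1440 minutes
Percentage = (375/1440) × 100 ≈ 26.0%

26.0%


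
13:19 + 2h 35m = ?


15:54

Start: 799 minutes from midnight
Add: 155 minutes
Total: 954 minutes
Hours: 954 ÷ 60 = 15 remainder 54


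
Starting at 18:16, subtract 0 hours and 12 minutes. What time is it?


Start: 1096 minutes from midnight
Subtract: 12 minutes
Remaining: 1096 - 12 = 1084
Hours: 18, Minutes: 4

18:04


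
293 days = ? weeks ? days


Weeks: 293 ÷ 7 = 41 remainder 6

41 weeks 6 days


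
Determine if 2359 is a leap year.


Rules: divisible by 4 AND (not by 100 OR by 400)
2359 ÷ 4 = 589 remainder 3 → not divisible by 4
Not divisible by 4 → not a leap year

No


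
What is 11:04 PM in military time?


23:04

Input: 11:04 PM
PM: 11 + 12 = 23


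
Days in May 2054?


31 days

Month: May (month 5)
May has 31 days


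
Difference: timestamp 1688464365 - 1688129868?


334497 seconds (92.9 hours / 3.87 days)

Difference = 1688464365 - 1688129868 = 334497 seconds
In hours: 334497 / 3600 ≈ 92.9
In days: 334497 / 86400 ≈ 3.87


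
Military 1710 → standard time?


Hour: 17
17 - 12 = 5 → PM

5:10 PM


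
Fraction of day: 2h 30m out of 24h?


Total minutes: 2×60 + 30 = 150
Day = 24×60 = 1440 minutes
Fraction = 150/1440 ≈ 0.1042
As a percentage: 150/1440 × 100 ≈ 10.42%

0.1042 (10.42%)


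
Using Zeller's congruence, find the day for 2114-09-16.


Zeller's congruence:
q=16, m=9, k=14, j=21
h = (16 + ⌊13×10/5⌋ + 14 + ⌊14/4⌋ + ⌊21/4⌋ - 2×21) mod 7
= (16 + 26 + 14 + 3 + 5 - 42) mod 7
= 22 mod 7 = 1
h=1 → Sunday

Sunday


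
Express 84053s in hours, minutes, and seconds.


23h 20m 53s

Hours: 84053 ÷ 3600 = 23 remainder 1253
Minutes: 1253 ÷ 60 = 20 remainder 53
Seconds: 53


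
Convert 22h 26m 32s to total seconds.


80792 seconds

Hours: 22 × 3600 = 79200
Minutes: 26 × 60 = 1560
Seconds: 32
Total = 79200 + 1560 + 32 = 80792


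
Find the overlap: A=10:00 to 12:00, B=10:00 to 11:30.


Meeting A: 600-720 (in minutes from midnight)
Meeting B: 600-690
Overlap start = max(600, 600) = 600
Overlap end = min(720, 690) = 690
Overlap = max(0, 690 - 600) = 90 min

90 minutes


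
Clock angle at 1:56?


82.0°

Hour hand = 1×30 + 56×0.5 = 58.0°
Minute hand = 56×6 = 336°
Difference = |58.0 - 336| = 278.0°
Since > 180°: 360 - 278.0 = 82.0°


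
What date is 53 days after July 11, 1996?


September 2, 1996

Start: July 11, 1996
Add 53 days
July 11 → August 1: 31 - 11 + 1 = 21 days (53 - 21 = 32 left)
August 1 → September 1: 31 - 1 + 1 = 31 days (32 - 31 = 1 left)
September 1 + 1 = September 2, 1996


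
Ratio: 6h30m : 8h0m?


Duration 1: 390 minutes
Duration 2: 480 minutes
Ratio = 390:480
GCD = 30
Simplified = 13:16
As a decimal: 13/16 ≈ 0.81

13:16 (0.81)


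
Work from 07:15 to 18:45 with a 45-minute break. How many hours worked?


10h 45m (645 minutes)

Total time = (18×60+45) - (7×60+15)
= 1125 - 435 = 690 min
Minus break: 690 - 45 = 645 min
= 10h 45m


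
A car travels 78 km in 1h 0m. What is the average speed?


Distance: 78 km
Time: 1 hours
Speed = 78 / 1 = 78.0 km/h

78.0 km/h


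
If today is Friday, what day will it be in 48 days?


Thursday

Start: Friday (index 4)
(4 + 48) mod 7
= 52 mod 7
= 3
Index 3 → Thursday


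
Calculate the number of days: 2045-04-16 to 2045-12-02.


230 days

From April 16, 2045 to December 2, 2045
Rest of April 2045: 30 - 16 = 14
Full months: May 31, June 30, July 31, August 31, September 30, October 31, November 30
Days into December 2045: 2
Total = 14 + 31 + 30 + 31 + 31 + 30 + 31 + 30 + 2 = 230 days


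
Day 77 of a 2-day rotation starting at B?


Shift B

Shifts: A, B
Start: B (index 1)
Day 77: (1 + 77 - 1) mod 2
= 77 mod 2
= 1
Index 1 → shift B


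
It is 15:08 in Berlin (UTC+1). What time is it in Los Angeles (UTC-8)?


06:08

Time difference = UTC-8 - UTC+1 = -9 hours
New hour = (15 -9) mod 24
= 6 mod 24 = 6
Minutes unchanged → 06:08


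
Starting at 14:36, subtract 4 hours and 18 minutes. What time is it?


Start: 876 minutes from midnight
Subtract: 258 minutes
Remaining: 876 - 258 = 618
Hours: 10, Minutes: 18

10:18


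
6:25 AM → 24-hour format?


06:25

Input: 6:25 AM
AM hour stays: 6


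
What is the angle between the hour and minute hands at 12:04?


22.0°

Hour hand (12 ≡ 0 on the dial): 0×30 + 4×0.5 = 2.0°
Minute hand = 4×6 = 24°
Difference = |2.0 - 24| = 22.0°


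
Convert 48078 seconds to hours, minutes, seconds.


Hours: 48078 ÷ 3600 = 13 remainder 1278
Minutes: 1278 ÷ 60 = 21 remainder 18
Seconds: 18

13h 21m 18s


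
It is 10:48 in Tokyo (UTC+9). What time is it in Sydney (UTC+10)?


Time difference = UTC+10 - UTC+9 = +1 hours
New hour = (10 + 1) mod 24
= 11 mod 24 = 11
Minutes unchanged → 11:48

11:48


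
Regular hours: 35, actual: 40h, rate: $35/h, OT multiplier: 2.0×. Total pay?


Regular: 35h × $35 = $1225.00
Overtime: 40 - 35 = 5h
OT pay: 5h × $35 × 2.0 = $350.00
Total = $1225.00 + $350.00 = $1575.00

$1575.00


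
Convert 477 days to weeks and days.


68 weeks 1 days

Weeks: 477 ÷ 7 = 68 remainder 1


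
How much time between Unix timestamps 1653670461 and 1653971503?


Difference = 1653971503 - 1653670461 = 301042 seconds
In hours: 301042 / 3600 ≈ 83.6
In days: 301042 / 86400 ≈ 3.48

301042 seconds (83.6 hours / 3.48 days)


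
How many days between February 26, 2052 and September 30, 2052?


From February 26, 2052 to September 30, 2052
Rest of February 2052: 29 - 26 = 3
Full months: March 31, April 30, May 31, June 30, July 31, August 31
Days into September 2052: 30
Total = 3 + 31 + 30 + 31 + 30 + 31 + 31 + 30 = 217 days

217 days


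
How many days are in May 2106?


31 days

Month: May (month 5)
May has 31 days


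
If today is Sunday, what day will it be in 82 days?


Start: Sunday (index 6)
(6 + 82) mod 7
= 88 mod 7
= 4
Index 4 → Friday

Friday


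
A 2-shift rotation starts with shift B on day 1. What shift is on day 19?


Shift B

Shifts: A, B
Start: B (index 1)
Day 19: (1 + 19 - 1) mod 2
= 19 mod 2
= 1
Index 1 → shift B


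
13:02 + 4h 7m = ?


Start: 782 minutes from midnight
Add: 247 minutes
Total: 1029 minutes
Hours: 1029 ÷ 60 = 17 remainder 9

17:09


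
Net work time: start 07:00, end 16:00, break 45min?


Total time = (16×60+0) - (7×60+0)
= 960 - 420 = 540 min
Minus break: 540 - 45 = 495 min
= 8h 15m

8h 15m (495 minutes)


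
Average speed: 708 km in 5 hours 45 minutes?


Distance: 708 km
Time: 5h 45m = 345 min = 345/60 = 23/4 hours
Speed = 708 ÷ (23/4) = 708 × 4 / 23 = 2832/23 ≈ 123.1 km/h

123.1 km/h


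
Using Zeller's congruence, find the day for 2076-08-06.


Thursday

Zeller's congruence:
q=6, m=8, k=76, j=20
h = (6 + ⌊13×9/5⌋ + 76 + ⌊76/4⌋ + ⌊20/4⌋ - 2×20) mod 7
= (6 + 23 + 76 + 19 + 5 - 40) mod 7
= 89 mod 7 = 5
h=5 → Thursday


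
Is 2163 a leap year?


Rules: divisible by 4 AND (not by 100 OR by 400)
2163 ÷ 4 = 540 remainder 3 → not divisible by 4
Not divisible by 4 → not a leap year

No


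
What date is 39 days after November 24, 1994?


Start: November 24, 1994
Add 39 days
November 24 → December 1: 30 - 24 + 1 = 7 days (39 - 7 = 32 left)
December 1 → January 1: 31 - 1 + 1 = 31 days (32 - 31 = 1 left)
January 1 + 1 = January 2, 1995

January 2, 1995


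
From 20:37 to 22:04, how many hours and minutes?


1h 27m

End time in minutes: 22×60 + 4 = 1324
Start time in minutes: 20×60 + 37 = 1237
Difference = 1324 - 1237 = 87 minutes
= 1 hours 27 minutes


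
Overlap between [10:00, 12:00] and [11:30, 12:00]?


30 minutes

Meeting A: 600-720 (in minutes from midnight)
Meeting B: 690-720
Overlap start = max(600, 690) = 690
Overlap end = min(720, 720) = 720
Overlap = max(0, 720 - 690) = 30 min


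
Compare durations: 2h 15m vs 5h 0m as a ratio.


Duration 1: 135 minutes
Duration 2: 300 minutes
Ratio = 135:300
GCD = 15
Simplified = 9:20
As a decimal: 9/20 = 0.45

9:20 (0.45)


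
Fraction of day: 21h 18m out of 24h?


Total minutes: 21×60 + 18 = 1278
Day = 24×60 = 1440 minutes
Fraction = 1278/1440 = 0.8875
As a percentage: 1278/1440 × 100 = 88.75%

0.8875 (88.75%)


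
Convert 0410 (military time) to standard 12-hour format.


Hour: 4
4 < 12 → AM

4:10 AM
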